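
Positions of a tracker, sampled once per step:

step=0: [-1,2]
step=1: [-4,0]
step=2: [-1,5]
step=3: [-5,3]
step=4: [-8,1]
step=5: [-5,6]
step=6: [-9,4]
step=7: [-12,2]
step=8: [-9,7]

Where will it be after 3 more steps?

Step-to-step displacements: [-3,-2], [+3,+5], [-4,-2], [-3,-2], [+3,+5], [-4,-2], [-3,-2], [+3,+5] — a repeating cycle of length 3.
step 9: apply [-4,-2] → [-13,5]
step 10: apply [-3,-2] → [-16,3]
step 11: apply [+3,+5] → [-13,8]

[-13,8]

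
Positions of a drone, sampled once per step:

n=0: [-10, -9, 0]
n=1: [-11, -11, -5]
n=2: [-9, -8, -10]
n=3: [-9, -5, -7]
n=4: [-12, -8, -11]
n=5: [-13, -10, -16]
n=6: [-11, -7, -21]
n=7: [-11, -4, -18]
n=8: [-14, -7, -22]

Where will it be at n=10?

[-13, -6, -32]

Step-to-step displacements: [-1, -2, -5], [+2, +3, -5], [+0, +3, +3], [-3, -3, -4], [-1, -2, -5], [+2, +3, -5], [+0, +3, +3], [-3, -3, -4] — a repeating cycle of length 4.
step 9: apply [-1, -2, -5] → [-15, -9, -27]
step 10: apply [+2, +3, -5] → [-13, -6, -32]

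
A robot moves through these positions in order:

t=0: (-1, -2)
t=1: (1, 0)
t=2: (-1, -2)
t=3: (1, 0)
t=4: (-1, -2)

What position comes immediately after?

Step-to-step displacements: (+2, +2), (-2, -2), (+2, +2), (-2, -2); each is -1× the previous.
step 5: (-1, -2) + (+2, +2) → (1, 0)

(1, 0)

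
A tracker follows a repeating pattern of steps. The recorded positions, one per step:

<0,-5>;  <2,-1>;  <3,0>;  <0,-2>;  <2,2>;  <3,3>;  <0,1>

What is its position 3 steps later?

Differencing gives <+2,+4>, <+1,+1>, <-3,-2>, <+2,+4>, <+1,+1>, <-3,-2>. This is the pattern <+2,+4>, <+1,+1>, <-3,-2> repeated.
step 7: apply <+2,+4> → <2,5>
step 8: apply <+1,+1> → <3,6>
step 9: apply <-3,-2> → <0,4>

<0,4>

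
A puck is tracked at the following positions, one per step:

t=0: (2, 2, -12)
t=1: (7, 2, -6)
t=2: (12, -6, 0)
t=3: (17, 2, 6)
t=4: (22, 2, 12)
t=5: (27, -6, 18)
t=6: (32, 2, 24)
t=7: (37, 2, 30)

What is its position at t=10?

(52, 2, 48)

First: linear, +5 per step → 52 at step 10.
Second: cycles through 2, 2, -6 every 3 steps. Step 10 lands at position 1 of the cycle → 2.
Third: linear, +6 per step → 48 at step 10.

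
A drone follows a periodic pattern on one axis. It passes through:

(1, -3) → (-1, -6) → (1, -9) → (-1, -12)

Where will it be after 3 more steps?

(1, -21)

The first coordinate repeats the cycle [1, -1] with period 2; step 6 mod 2 = 0, giving 1.
The second coordinate changes by -3 each step, so at step 6 it is -3 + 6·(-3) = -21.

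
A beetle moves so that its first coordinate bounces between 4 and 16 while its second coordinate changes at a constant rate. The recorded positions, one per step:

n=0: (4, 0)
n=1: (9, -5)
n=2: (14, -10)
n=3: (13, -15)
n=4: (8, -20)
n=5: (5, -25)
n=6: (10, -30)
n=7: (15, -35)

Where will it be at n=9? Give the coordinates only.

The first coordinate travels 5 per step and bounces off the walls at 4 and 16.
  step 8: 15 → 12
  step 9: 12 → 7
The second coordinate changes by -5 each step: at step 9 it is -45.

(7, -45)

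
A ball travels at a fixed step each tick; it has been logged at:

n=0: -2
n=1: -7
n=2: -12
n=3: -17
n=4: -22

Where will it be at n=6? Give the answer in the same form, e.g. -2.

Constant displacement of -5 per step.
step 5: -22 − 5 → -27
step 6: -27 − 5 → -32

-32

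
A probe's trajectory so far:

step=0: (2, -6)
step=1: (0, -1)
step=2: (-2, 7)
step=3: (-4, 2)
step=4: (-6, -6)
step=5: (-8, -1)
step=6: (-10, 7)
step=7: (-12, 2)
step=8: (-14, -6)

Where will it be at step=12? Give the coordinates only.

(-22, -6)

The first coordinate changes by -2 each step, so at step 12 it is 2 + 12·(-2) = -22.
The second coordinate repeats the cycle [-6, -1, 7, 2] with period 4; step 12 mod 4 = 0, giving -6.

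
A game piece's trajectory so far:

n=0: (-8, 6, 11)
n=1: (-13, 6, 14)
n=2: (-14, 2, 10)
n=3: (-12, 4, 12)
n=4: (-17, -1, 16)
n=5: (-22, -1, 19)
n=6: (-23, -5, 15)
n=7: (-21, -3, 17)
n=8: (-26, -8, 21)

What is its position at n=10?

(-32, -12, 20)

Differencing gives (-5, +0, +3), (-1, -4, -4), (+2, +2, +2), (-5, -5, +4), (-5, +0, +3), (-1, -4, -4), (+2, +2, +2), (-5, -5, +4). This is the pattern (-5, +0, +3), (-1, -4, -4), (+2, +2, +2), (-5, -5, +4) repeated.
step 9: apply (-5, +0, +3) → (-31, -8, 24)
step 10: apply (-1, -4, -4) → (-32, -12, 20)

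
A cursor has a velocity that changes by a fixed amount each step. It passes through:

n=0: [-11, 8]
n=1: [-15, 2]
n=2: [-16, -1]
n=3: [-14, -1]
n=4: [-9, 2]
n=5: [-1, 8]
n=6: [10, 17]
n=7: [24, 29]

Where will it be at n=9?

Successive displacements: [-4, -6], [-1, -3], [+2, +0], [+5, +3], [+8, +6], [+11, +9], [+14, +12] — each changes by [+3, +3].
step 8: [24, 29] + [+17, +15] → [41, 44]
step 9: [41, 44] + [+20, +18] → [61, 62]

[61, 62]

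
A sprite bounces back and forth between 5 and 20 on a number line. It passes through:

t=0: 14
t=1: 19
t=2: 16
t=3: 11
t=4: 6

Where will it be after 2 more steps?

The value travels 5 per step and bounces off the walls at 5 and 20.
  step 5: 6 → 9
  step 6: 9 → 14

14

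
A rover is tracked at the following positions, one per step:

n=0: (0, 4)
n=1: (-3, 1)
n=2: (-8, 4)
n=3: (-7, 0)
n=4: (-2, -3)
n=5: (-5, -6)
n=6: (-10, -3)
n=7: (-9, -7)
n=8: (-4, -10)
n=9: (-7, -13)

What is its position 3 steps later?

(-6, -17)

The moves between consecutive positions are (-3, -3), (-5, +3), (+1, -4), (+5, -3), (-3, -3), (-5, +3), (+1, -4), (+5, -3), (-3, -3); they repeat the 4-cycle [(-3, -3), (-5, +3), (+1, -4), (+5, -3)].
step 10: apply (-5, +3) → (-12, -10)
step 11: apply (+1, -4) → (-11, -14)
step 12: apply (+5, -3) → (-6, -17)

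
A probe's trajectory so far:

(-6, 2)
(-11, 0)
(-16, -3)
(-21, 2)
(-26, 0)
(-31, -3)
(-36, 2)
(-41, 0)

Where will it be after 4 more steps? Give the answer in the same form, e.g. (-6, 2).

First: linear, -5 per step → -61 at step 11.
Second: cycles through 2, 0, -3 every 3 steps. Step 11 lands at position 2 of the cycle → -3.

(-61, -3)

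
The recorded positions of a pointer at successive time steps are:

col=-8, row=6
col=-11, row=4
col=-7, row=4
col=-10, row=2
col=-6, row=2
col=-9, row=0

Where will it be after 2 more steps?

Step-to-step displacements: (-3, -2), (+4, +0), (-3, -2), (+4, +0), (-3, -2) — a repeating cycle of length 2.
step 6: apply (+4, +0) → col=-5, row=0
step 7: apply (-3, -2) → col=-8, row=-2

col=-8, row=-2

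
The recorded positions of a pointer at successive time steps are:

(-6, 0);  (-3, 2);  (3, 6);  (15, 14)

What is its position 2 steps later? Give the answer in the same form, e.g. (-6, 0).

(87, 62)

Consecutive displacements (+3, +2), (+6, +4), (+12, +8) scale by a factor of 2 each step.
step 4: (15, 14) + (+24, +16) → (39, 30)
step 5: (39, 30) + (+48, +32) → (87, 62)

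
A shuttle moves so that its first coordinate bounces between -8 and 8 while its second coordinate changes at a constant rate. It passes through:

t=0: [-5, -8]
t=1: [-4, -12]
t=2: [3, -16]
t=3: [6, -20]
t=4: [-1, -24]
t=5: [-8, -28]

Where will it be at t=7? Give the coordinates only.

[6, -36]

The first coordinate reflects between -8 and 8, moving 7 per step.
  step 6: -8 → -1
  step 7: -1 → 6
The second coordinate changes by -4 each step: at step 7 it is -36.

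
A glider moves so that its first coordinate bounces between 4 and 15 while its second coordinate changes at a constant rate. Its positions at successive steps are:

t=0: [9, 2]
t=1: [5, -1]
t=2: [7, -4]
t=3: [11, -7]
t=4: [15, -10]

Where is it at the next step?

The first coordinate reflects between 4 and 15, moving 4 per step.
  step 5: 15 → 11
The second coordinate changes by -3 each step: at step 5 it is -13.

[11, -13]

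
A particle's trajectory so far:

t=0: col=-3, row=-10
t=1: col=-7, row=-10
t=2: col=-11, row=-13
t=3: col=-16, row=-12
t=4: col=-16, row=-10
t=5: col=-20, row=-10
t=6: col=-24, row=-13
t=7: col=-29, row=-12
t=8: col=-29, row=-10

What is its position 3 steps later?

The moves between consecutive positions are (-4, +0), (-4, -3), (-5, +1), (+0, +2), (-4, +0), (-4, -3), (-5, +1), (+0, +2); they repeat the 4-cycle [(-4, +0), (-4, -3), (-5, +1), (+0, +2)].
step 9: apply (-4, +0) → col=-33, row=-10
step 10: apply (-4, -3) → col=-37, row=-13
step 11: apply (-5, +1) → col=-42, row=-12

col=-42, row=-12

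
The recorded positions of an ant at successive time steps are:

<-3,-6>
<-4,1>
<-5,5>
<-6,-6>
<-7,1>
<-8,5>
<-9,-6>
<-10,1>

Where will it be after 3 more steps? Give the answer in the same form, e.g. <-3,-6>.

First: linear, -1 per step → -13 at step 10.
Second: cycles through -6, 1, 5 every 3 steps. Step 10 lands at position 1 of the cycle → 1.

<-13,1>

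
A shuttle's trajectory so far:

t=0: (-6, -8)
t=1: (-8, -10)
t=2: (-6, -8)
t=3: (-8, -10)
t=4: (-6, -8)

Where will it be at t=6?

(-6, -8)

Step-to-step displacements: (-2, -2), (+2, +2), (-2, -2), (+2, +2); each is -1× the previous.
step 5: (-6, -8) + (-2, -2) → (-8, -10)
step 6: (-8, -10) + (+2, +2) → (-6, -8)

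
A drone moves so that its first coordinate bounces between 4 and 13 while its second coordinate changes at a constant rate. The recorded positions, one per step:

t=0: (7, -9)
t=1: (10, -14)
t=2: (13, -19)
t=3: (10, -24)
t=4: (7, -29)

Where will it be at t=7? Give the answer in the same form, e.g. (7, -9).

(10, -44)

The first coordinate travels 3 per step and bounces off the walls at 4 and 13.
  step 5: 7 → 4
  step 6: 4 → 7
  step 7: 7 → 10
The second coordinate changes by -5 each step: at step 7 it is -44.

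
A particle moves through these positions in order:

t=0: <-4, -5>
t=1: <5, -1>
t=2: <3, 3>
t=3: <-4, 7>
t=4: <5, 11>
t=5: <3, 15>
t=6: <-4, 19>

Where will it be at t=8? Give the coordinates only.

<3, 27>

First: cycles through -4, 5, 3 every 3 steps. Step 8 lands at position 2 of the cycle → 3.
Second: linear, +4 per step → 27 at step 8.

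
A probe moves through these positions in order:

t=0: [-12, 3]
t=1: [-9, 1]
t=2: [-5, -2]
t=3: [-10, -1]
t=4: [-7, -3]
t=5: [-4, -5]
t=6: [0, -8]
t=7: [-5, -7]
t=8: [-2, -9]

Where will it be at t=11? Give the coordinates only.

[0, -13]

Differencing gives [+3, -2], [+4, -3], [-5, +1], [+3, -2], [+3, -2], [+4, -3], [-5, +1], [+3, -2]. This is the pattern [+3, -2], [+4, -3], [-5, +1], [+3, -2] repeated.
step 9: apply [+3, -2] → [1, -11]
step 10: apply [+4, -3] → [5, -14]
step 11: apply [-5, +1] → [0, -13]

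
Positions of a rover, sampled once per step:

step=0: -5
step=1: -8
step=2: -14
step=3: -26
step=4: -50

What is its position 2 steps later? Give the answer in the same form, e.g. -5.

Consecutive displacements -3, -6, -12, -24 scale by a factor of 2 each step.
step 5: -50 − 48 → -98
step 6: -98 − 96 → -194

-194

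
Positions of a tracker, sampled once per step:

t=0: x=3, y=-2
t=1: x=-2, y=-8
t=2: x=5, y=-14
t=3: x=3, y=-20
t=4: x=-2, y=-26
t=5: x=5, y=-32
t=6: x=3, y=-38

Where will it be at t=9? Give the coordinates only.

X: cycles through 3, -2, 5 every 3 steps. Step 9 lands at position 0 of the cycle → 3.
Y: linear, -6 per step → -56 at step 9.

x=3, y=-56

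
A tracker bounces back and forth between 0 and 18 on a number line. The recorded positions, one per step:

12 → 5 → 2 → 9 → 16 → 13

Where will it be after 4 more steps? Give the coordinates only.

15

The value travels 7 per step and bounces off the walls at 0 and 18.
  step 6: 13 → 6
  step 7: 6 → 1
  step 8: 1 → 8
  step 9: 8 → 15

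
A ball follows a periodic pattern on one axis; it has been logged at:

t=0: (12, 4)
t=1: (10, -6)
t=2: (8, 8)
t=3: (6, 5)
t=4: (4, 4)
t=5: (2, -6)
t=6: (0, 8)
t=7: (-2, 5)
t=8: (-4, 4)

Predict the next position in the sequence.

(-6, -6)

The first coordinate changes by -2 each step, so at step 9 it is 12 + 9·(-2) = -6.
The second coordinate repeats the cycle [4, -6, 8, 5] with period 4; step 9 mod 4 = 1, giving -6.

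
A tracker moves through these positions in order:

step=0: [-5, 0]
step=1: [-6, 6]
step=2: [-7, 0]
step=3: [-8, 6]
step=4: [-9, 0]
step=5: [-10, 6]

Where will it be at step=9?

[-14, 6]

First: linear, -1 per step → -14 at step 9.
Second: cycles through 0, 6 every 2 steps. Step 9 lands at position 1 of the cycle → 6.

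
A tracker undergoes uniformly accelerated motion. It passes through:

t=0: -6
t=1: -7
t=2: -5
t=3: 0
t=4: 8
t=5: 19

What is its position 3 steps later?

70

Successive displacements: -1, +2, +5, +8, +11 — each changes by +3.
step 6: 19 + 14 → 33
step 7: 33 + 17 → 50
step 8: 50 + 20 → 70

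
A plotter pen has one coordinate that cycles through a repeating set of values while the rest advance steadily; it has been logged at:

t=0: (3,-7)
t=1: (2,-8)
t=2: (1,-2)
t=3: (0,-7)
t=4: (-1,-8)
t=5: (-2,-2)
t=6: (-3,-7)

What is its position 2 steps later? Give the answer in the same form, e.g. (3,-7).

(-5,-2)

First: linear, -1 per step → -5 at step 8.
Second: cycles through -7, -8, -2 every 3 steps. Step 8 lands at position 2 of the cycle → -2.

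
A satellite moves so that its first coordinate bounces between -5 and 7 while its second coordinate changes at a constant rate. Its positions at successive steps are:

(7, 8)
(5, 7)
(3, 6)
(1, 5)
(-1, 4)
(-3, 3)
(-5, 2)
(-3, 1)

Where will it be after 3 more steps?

(3, -2)

The first coordinate travels 2 per step and bounces off the walls at -5 and 7.
  step 8: -3 → -1
  step 9: -1 → 1
  step 10: 1 → 3
The second coordinate changes by -1 each step: at step 10 it is -2.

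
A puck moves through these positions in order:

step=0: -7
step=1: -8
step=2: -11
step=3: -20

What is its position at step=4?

The jumps are -1, -3, -9 — a geometric progression with ratio 3.
step 4: -20 − 27 → -47

-47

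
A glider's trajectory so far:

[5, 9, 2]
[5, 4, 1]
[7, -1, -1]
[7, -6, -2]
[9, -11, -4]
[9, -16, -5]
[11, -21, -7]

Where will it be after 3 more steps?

Differencing gives [+0, -5, -1], [+2, -5, -2], [+0, -5, -1], [+2, -5, -2], [+0, -5, -1], [+2, -5, -2]. This is the pattern [+0, -5, -1], [+2, -5, -2] repeated.
step 7: apply [+0, -5, -1] → [11, -26, -8]
step 8: apply [+2, -5, -2] → [13, -31, -10]
step 9: apply [+0, -5, -1] → [13, -36, -11]

[13, -36, -11]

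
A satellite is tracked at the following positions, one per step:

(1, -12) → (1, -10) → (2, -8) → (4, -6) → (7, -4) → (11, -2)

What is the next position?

Taking differences between consecutive positions: (+0, +2), (+1, +2), (+2, +2), (+3, +2), (+4, +2). These grow by (+1, +0) each step.
step 6: (11, -2) + (+5, +2) → (16, 0)

(16, 0)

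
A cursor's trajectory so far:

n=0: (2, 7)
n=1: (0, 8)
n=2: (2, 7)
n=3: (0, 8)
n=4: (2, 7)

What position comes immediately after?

(0, 8)

Step-to-step displacements: (-2, +1), (+2, -1), (-2, +1), (+2, -1); each is -1× the previous.
step 5: (2, 7) + (-2, +1) → (0, 8)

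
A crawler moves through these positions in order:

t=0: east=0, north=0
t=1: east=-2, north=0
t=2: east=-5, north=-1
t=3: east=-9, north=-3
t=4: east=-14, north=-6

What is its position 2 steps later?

east=-27, north=-15

Successive displacements: (-2, +0), (-3, -1), (-4, -2), (-5, -3) — each changes by (-1, -1).
step 5: east=-14, north=-6 + (-6, -4) → east=-20, north=-10
step 6: east=-20, north=-10 + (-7, -5) → east=-27, north=-15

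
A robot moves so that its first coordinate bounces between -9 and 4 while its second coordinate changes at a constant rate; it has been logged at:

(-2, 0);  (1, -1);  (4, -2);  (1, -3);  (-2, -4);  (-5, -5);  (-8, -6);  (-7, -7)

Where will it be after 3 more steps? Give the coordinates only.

(2, -10)

The first coordinate travels 3 per step and bounces off the walls at -9 and 4.
  step 8: -7 → -4
  step 9: -4 → -1
  step 10: -1 → 2
The second coordinate changes by -1 each step: at step 10 it is -10.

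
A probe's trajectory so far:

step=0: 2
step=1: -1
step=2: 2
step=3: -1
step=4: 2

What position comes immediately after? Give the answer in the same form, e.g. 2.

The jumps are -3, +3, -3, +3 — a geometric progression with ratio -1.
step 5: 2 − 3 → -1

-1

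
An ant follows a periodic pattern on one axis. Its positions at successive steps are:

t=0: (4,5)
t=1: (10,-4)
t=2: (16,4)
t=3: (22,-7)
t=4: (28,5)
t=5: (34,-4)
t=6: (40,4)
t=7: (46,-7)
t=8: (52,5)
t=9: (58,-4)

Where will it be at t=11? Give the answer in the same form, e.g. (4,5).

(70,-7)

The first coordinate changes by +6 each step, so at step 11 it is 4 + 11·(6) = 70.
The second coordinate repeats the cycle [5, -4, 4, -7] with period 4; step 11 mod 4 = 3, giving -7.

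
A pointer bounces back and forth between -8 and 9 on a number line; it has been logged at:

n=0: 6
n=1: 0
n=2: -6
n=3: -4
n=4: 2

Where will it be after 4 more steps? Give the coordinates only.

-8

The value reflects between -8 and 9, moving 6 per step.
  step 5: 2 → 8
  step 6: 8 → 4
  step 7: 4 → -2
  step 8: -2 → -8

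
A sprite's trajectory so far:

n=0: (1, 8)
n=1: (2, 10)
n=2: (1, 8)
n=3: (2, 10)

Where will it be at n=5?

(2, 10)

Step-to-step displacements: (+1, +2), (-1, -2), (+1, +2); each is -1× the previous.
step 4: (2, 10) + (-1, -2) → (1, 8)
step 5: (1, 8) + (+1, +2) → (2, 10)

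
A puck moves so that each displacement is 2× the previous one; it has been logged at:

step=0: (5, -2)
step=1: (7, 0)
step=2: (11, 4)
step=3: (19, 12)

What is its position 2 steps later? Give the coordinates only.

Step-to-step displacements: (+2, +2), (+4, +4), (+8, +8); each is 2× the previous.
step 4: (19, 12) + (+16, +16) → (35, 28)
step 5: (35, 28) + (+32, +32) → (67, 60)

(67, 60)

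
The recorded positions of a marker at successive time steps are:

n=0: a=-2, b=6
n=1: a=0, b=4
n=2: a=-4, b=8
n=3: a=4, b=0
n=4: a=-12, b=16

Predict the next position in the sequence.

Consecutive displacements (+2, -2), (-4, +4), (+8, -8), (-16, +16) scale by a factor of -2 each step.
step 5: a=-12, b=16 + (+32, -32) → a=20, b=-16

a=20, b=-16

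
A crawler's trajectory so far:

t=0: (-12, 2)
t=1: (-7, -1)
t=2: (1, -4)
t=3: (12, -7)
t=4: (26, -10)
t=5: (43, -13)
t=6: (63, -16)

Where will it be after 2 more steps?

Taking differences between consecutive positions: (+5, -3), (+8, -3), (+11, -3), (+14, -3), (+17, -3), (+20, -3). These grow by (+3, +0) each step.
step 7: (63, -16) + (+23, -3) → (86, -19)
step 8: (86, -19) + (+26, -3) → (112, -22)

(112, -22)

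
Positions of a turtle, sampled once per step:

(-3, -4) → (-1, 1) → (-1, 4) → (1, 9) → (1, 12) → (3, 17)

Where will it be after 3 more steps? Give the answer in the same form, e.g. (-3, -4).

(5, 28)

Step-to-step displacements: (+2, +5), (+0, +3), (+2, +5), (+0, +3), (+2, +5) — a repeating cycle of length 2.
step 6: apply (+0, +3) → (3, 20)
step 7: apply (+2, +5) → (5, 25)
step 8: apply (+0, +3) → (5, 28)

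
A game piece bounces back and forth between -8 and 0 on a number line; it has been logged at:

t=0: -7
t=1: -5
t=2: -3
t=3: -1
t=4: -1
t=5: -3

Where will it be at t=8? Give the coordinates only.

-7

The value travels 2 per step and bounces off the walls at -8 and 0.
  step 6: -3 → -5
  step 7: -5 → -7
  step 8: -7 → -7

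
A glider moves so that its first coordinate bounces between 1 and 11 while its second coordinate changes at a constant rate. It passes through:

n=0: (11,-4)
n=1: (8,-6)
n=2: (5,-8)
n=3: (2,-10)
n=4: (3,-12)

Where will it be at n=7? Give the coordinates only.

(10,-18)

The first coordinate reflects between 1 and 11, moving 3 per step.
  step 5: 3 → 6
  step 6: 6 → 9
  step 7: 9 → 10
The second coordinate changes by -2 each step: at step 7 it is -18.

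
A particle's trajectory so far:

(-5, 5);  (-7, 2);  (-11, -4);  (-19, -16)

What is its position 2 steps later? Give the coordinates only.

(-67, -88)

Step-to-step displacements: (-2, -3), (-4, -6), (-8, -12); each is 2× the previous.
step 4: (-19, -16) + (-16, -24) → (-35, -40)
step 5: (-35, -40) + (-32, -48) → (-67, -88)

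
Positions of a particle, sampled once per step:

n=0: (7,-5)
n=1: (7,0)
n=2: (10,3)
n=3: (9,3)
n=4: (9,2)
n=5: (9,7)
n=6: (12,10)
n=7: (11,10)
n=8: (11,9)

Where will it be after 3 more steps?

(13,17)

The moves between consecutive positions are (+0,+5), (+3,+3), (-1,+0), (+0,-1), (+0,+5), (+3,+3), (-1,+0), (+0,-1); they repeat the 4-cycle [(+0,+5), (+3,+3), (-1,+0), (+0,-1)].
step 9: apply (+0,+5) → (11,14)
step 10: apply (+3,+3) → (14,17)
step 11: apply (-1,+0) → (13,17)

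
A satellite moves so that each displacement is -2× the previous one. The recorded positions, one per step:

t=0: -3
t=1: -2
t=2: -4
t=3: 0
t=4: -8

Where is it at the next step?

The jumps are +1, -2, +4, -8 — a geometric progression with ratio -2.
step 5: -8 + 16 → 8

8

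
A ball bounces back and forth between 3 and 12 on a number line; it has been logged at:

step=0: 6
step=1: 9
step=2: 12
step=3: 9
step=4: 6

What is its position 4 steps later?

12

The value travels 3 per step and bounces off the walls at 3 and 12.
  step 5: 6 → 3
  step 6: 3 → 6
  step 7: 6 → 9
  step 8: 9 → 12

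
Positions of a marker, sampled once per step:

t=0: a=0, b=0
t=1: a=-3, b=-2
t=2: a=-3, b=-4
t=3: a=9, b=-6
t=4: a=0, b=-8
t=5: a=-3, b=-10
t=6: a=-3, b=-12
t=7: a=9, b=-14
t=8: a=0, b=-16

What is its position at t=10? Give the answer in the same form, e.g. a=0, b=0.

a=-3, b=-20

The a coordinate repeats the cycle [0, -3, -3, 9] with period 4; step 10 mod 4 = 2, giving -3.
The b coordinate changes by -2 each step, so at step 10 it is 0 + 10·(-2) = -20.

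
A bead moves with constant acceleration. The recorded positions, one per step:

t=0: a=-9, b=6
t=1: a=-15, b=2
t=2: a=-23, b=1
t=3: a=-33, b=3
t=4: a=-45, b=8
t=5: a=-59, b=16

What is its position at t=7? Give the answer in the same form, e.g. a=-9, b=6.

Taking differences between consecutive positions: (-6, -4), (-8, -1), (-10, +2), (-12, +5), (-14, +8). These grow by (-2, +3) each step.
step 6: a=-59, b=16 + (-16, +11) → a=-75, b=27
step 7: a=-75, b=27 + (-18, +14) → a=-93, b=41

a=-93, b=41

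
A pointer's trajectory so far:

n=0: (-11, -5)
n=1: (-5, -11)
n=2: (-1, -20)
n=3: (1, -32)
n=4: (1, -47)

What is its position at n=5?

First differences are (+6, -6), (+4, -9), (+2, -12), (+0, -15); their common second difference is (-2, -3) (constant acceleration).
step 5: (1, -47) + (-2, -18) → (-1, -65)

(-1, -65)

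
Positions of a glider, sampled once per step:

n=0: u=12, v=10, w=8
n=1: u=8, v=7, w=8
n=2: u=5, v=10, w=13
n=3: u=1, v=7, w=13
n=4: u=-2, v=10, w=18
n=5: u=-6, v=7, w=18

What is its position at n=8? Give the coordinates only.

The moves between consecutive positions are (-4,-3,+0), (-3,+3,+5), (-4,-3,+0), (-3,+3,+5), (-4,-3,+0); they repeat the 2-cycle [(-4,-3,+0), (-3,+3,+5)].
step 6: apply (-3,+3,+5) → u=-9, v=10, w=23
step 7: apply (-4,-3,+0) → u=-13, v=7, w=23
step 8: apply (-3,+3,+5) → u=-16, v=10, w=28

u=-16, v=10, w=28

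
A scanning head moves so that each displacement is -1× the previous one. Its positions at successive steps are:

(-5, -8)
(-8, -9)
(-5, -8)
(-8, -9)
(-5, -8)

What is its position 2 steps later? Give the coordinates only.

The jumps are (-3, -1), (+3, +1), (-3, -1), (+3, +1) — a geometric progression with ratio -1.
step 5: (-5, -8) + (-3, -1) → (-8, -9)
step 6: (-8, -9) + (+3, +1) → (-5, -8)

(-5, -8)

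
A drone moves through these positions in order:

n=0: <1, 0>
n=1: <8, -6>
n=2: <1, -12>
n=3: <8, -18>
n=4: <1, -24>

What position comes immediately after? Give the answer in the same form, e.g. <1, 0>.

<8, -30>

First: cycles through 1, 8 every 2 steps. Step 5 lands at position 1 of the cycle → 8.
Second: linear, -6 per step → -30 at step 5.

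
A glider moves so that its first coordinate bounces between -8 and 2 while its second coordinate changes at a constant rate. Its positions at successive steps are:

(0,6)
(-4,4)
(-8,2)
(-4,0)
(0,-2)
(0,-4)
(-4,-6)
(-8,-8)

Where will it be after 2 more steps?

(0,-12)

The first coordinate travels 4 per step and bounces off the walls at -8 and 2.
  step 8: -8 → -4
  step 9: -4 → 0
The second coordinate changes by -2 each step: at step 9 it is -12.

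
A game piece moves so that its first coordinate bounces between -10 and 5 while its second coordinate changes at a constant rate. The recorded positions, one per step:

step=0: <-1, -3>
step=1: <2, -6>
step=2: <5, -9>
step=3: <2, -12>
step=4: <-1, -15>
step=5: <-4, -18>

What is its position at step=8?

<-7, -27>

The first coordinate reflects between -10 and 5, moving 3 per step.
  step 6: -4 → -7
  step 7: -7 → -10
  step 8: -10 → -7
The second coordinate changes by -3 each step: at step 8 it is -27.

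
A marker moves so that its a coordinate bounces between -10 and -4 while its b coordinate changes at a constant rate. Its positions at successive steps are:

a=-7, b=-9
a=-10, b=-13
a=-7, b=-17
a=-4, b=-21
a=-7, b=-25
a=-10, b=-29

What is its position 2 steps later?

The a coordinate reflects between -10 and -4, moving 3 per step.
  step 6: -10 → -7
  step 7: -7 → -4
The b coordinate changes by -4 each step: at step 7 it is -37.

a=-4, b=-37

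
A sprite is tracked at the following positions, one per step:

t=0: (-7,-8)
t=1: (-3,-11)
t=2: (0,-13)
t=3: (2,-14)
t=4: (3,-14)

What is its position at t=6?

(2,-11)

Taking differences between consecutive positions: (+4,-3), (+3,-2), (+2,-1), (+1,+0). These grow by (-1,+1) each step.
step 5: (3,-14) + (+0,+1) → (3,-13)
step 6: (3,-13) + (-1,+2) → (2,-11)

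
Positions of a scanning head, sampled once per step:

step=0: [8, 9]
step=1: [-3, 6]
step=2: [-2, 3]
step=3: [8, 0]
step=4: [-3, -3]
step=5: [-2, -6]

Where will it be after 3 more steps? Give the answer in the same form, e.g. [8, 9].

[-2, -15]

The first coordinate repeats the cycle [8, -3, -2] with period 3; step 8 mod 3 = 2, giving -2.
The second coordinate changes by -3 each step, so at step 8 it is 9 + 8·(-3) = -15.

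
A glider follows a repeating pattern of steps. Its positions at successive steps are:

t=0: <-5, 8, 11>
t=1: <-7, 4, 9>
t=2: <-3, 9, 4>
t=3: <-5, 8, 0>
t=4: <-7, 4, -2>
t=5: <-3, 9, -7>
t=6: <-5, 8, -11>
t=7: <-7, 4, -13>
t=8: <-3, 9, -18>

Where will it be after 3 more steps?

<-3, 9, -29>

Differencing gives <-2, -4, -2>, <+4, +5, -5>, <-2, -1, -4>, <-2, -4, -2>, <+4, +5, -5>, <-2, -1, -4>, <-2, -4, -2>, <+4, +5, -5>. This is the pattern <-2, -4, -2>, <+4, +5, -5>, <-2, -1, -4> repeated.
step 9: apply <-2, -1, -4> → <-5, 8, -22>
step 10: apply <-2, -4, -2> → <-7, 4, -24>
step 11: apply <+4, +5, -5> → <-3, 9, -29>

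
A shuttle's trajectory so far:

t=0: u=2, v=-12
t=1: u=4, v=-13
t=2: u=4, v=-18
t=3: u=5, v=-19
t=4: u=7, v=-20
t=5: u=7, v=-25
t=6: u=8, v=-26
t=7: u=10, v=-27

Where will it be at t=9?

Step-to-step displacements: (+2, -1), (+0, -5), (+1, -1), (+2, -1), (+0, -5), (+1, -1), (+2, -1) — a repeating cycle of length 3.
step 8: apply (+0, -5) → u=10, v=-32
step 9: apply (+1, -1) → u=11, v=-33

u=11, v=-33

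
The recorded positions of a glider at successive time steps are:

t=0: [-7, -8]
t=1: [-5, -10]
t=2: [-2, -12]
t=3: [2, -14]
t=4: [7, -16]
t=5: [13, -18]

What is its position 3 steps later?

[37, -24]

First differences are [+2, -2], [+3, -2], [+4, -2], [+5, -2], [+6, -2]; their common second difference is [+1, +0] (constant acceleration).
step 6: [13, -18] + [+7, -2] → [20, -20]
step 7: [20, -20] + [+8, -2] → [28, -22]
step 8: [28, -22] + [+9, -2] → [37, -24]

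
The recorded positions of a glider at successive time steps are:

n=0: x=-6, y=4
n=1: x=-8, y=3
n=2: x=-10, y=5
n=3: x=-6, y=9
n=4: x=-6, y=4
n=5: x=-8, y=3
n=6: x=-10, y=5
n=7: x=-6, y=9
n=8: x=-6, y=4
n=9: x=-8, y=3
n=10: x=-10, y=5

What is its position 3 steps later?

Step-to-step displacements: (-2,-1), (-2,+2), (+4,+4), (+0,-5), (-2,-1), (-2,+2), (+4,+4), (+0,-5), (-2,-1), (-2,+2) — a repeating cycle of length 4.
step 11: apply (+4,+4) → x=-6, y=9
step 12: apply (+0,-5) → x=-6, y=4
step 13: apply (-2,-1) → x=-8, y=3

x=-8, y=3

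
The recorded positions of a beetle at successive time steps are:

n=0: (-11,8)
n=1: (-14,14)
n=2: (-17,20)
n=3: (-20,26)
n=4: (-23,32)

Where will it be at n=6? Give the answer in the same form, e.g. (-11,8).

(-29,44)

Each step adds (-3,+6) to the position.
step 5: (-23,32) + (-3,+6) → (-26,38)
step 6: (-26,38) + (-3,+6) → (-29,44)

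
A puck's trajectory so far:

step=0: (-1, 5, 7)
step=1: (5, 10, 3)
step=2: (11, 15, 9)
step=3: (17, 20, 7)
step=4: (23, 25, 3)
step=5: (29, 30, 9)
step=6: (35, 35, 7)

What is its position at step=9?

(53, 50, 7)

The first coordinate changes by +6 each step, so at step 9 it is -1 + 9·(6) = 53.
The second coordinate changes by +5 each step, so at step 9 it is 5 + 9·(5) = 50.
The third coordinate repeats the cycle [7, 3, 9] with period 3; step 9 mod 3 = 0, giving 7.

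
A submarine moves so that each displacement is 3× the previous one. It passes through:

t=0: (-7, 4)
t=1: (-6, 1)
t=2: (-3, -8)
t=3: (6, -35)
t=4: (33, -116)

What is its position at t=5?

(114, -359)

The jumps are (+1, -3), (+3, -9), (+9, -27), (+27, -81) — a geometric progression with ratio 3.
step 5: (33, -116) + (+81, -243) → (114, -359)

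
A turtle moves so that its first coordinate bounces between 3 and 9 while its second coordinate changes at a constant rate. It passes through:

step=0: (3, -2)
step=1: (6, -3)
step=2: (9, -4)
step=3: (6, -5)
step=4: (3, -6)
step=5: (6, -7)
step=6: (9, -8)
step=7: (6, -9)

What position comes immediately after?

The first coordinate travels 3 per step and bounces off the walls at 3 and 9.
  step 8: 6 → 3
The second coordinate changes by -1 each step: at step 8 it is -10.

(3, -10)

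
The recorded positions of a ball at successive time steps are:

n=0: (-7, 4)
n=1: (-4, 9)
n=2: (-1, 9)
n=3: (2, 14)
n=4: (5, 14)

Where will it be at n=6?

(11, 19)

The moves between consecutive positions are (+3, +5), (+3, +0), (+3, +5), (+3, +0); they repeat the 2-cycle [(+3, +5), (+3, +0)].
step 5: apply (+3, +5) → (8, 19)
step 6: apply (+3, +0) → (11, 19)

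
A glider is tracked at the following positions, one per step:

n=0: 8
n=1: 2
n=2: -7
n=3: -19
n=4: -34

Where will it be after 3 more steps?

First differences are -6, -9, -12, -15; their common second difference is -3 (constant acceleration).
step 5: -34 − 18 → -52
step 6: -52 − 21 → -73
step 7: -73 − 24 → -97

-97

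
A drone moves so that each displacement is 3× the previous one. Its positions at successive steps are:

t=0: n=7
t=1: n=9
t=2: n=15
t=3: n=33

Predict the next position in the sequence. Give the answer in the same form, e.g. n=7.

Step-to-step displacements: +2, +6, +18; each is 3× the previous.
step 4: 33 + 54 → n=87

n=87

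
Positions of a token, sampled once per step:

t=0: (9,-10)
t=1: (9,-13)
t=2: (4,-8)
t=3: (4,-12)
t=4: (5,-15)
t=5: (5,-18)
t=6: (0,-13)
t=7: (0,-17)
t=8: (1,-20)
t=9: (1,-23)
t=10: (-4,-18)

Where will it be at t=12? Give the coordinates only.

The moves between consecutive positions are (+0,-3), (-5,+5), (+0,-4), (+1,-3), (+0,-3), (-5,+5), (+0,-4), (+1,-3), (+0,-3), (-5,+5); they repeat the 4-cycle [(+0,-3), (-5,+5), (+0,-4), (+1,-3)].
step 11: apply (+0,-4) → (-4,-22)
step 12: apply (+1,-3) → (-3,-25)

(-3,-25)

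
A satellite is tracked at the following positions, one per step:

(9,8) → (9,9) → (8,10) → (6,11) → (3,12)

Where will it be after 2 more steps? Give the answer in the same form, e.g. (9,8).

(-6,14)

Successive displacements: (+0,+1), (-1,+1), (-2,+1), (-3,+1) — each changes by (-1,+0).
step 5: (3,12) + (-4,+1) → (-1,13)
step 6: (-1,13) + (-5,+1) → (-6,14)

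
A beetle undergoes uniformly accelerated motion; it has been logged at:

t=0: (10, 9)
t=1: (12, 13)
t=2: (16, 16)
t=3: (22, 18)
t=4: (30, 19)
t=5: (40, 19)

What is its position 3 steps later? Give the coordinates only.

(82, 13)

Successive displacements: (+2, +4), (+4, +3), (+6, +2), (+8, +1), (+10, +0) — each changes by (+2, -1).
step 6: (40, 19) + (+12, -1) → (52, 18)
step 7: (52, 18) + (+14, -2) → (66, 16)
step 8: (66, 16) + (+16, -3) → (82, 13)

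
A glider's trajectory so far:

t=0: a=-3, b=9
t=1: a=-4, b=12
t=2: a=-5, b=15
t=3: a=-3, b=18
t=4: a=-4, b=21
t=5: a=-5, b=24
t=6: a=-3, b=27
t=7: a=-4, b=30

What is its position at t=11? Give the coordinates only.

a=-5, b=42

The a coordinate repeats the cycle [-3, -4, -5] with period 3; step 11 mod 3 = 2, giving -5.
The b coordinate changes by +3 each step, so at step 11 it is 9 + 11·(3) = 42.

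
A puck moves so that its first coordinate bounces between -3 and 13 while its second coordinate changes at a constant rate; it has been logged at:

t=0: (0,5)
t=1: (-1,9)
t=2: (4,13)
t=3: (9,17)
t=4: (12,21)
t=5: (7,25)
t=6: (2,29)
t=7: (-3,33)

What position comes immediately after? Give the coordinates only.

The first coordinate travels 5 per step and bounces off the walls at -3 and 13.
  step 8: -3 → 2
The second coordinate changes by +4 each step: at step 8 it is 37.

(2,37)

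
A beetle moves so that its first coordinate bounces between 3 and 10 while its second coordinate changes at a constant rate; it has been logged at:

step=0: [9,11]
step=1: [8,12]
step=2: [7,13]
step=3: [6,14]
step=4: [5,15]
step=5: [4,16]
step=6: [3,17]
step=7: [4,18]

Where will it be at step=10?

[7,21]

The first coordinate reflects between 3 and 10, moving 1 per step.
  step 8: 4 → 5
  step 9: 5 → 6
  step 10: 6 → 7
The second coordinate changes by +1 each step: at step 10 it is 21.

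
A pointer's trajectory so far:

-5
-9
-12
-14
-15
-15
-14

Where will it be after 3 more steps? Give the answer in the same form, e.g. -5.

Taking differences between consecutive positions: -4, -3, -2, -1, +0, +1. These grow by +1 each step.
step 7: -14 + 2 → -12
step 8: -12 + 3 → -9
step 9: -9 + 4 → -5

-5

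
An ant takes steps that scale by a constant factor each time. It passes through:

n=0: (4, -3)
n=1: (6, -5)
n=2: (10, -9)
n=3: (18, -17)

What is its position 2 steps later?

(66, -65)

Consecutive displacements (+2, -2), (+4, -4), (+8, -8) scale by a factor of 2 each step.
step 4: (18, -17) + (+16, -16) → (34, -33)
step 5: (34, -33) + (+32, -32) → (66, -65)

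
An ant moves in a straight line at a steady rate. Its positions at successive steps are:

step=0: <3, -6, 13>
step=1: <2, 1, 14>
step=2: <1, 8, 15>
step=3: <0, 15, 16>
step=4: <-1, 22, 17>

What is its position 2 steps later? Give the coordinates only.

<-3, 36, 19>

Constant displacement of <-1, +7, +1> per step.
step 5: <-1, 22, 17> + <-1, +7, +1> → <-2, 29, 18>
step 6: <-2, 29, 18> + <-1, +7, +1> → <-3, 36, 19>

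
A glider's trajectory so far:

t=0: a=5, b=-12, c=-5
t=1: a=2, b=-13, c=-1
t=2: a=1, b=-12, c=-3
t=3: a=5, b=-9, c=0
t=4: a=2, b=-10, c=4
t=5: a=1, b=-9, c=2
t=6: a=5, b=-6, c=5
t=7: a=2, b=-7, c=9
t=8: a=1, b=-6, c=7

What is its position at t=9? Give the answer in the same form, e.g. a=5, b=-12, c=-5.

The moves between consecutive positions are (-3, -1, +4), (-1, +1, -2), (+4, +3, +3), (-3, -1, +4), (-1, +1, -2), (+4, +3, +3), (-3, -1, +4), (-1, +1, -2); they repeat the 3-cycle [(-3, -1, +4), (-1, +1, -2), (+4, +3, +3)].
step 9: apply (+4, +3, +3) → a=5, b=-3, c=10

a=5, b=-3, c=10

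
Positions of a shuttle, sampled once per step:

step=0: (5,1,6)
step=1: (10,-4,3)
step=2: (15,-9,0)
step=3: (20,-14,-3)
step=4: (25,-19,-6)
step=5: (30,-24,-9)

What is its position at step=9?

(50,-44,-21)

The position changes by (+5,-5,-3) every step.
step 6: (30,-24,-9) + (+5,-5,-3) → (35,-29,-12)
step 7: (35,-29,-12) + (+5,-5,-3) → (40,-34,-15)
step 8: (40,-34,-15) + (+5,-5,-3) → (45,-39,-18)
step 9: (45,-39,-18) + (+5,-5,-3) → (50,-44,-21)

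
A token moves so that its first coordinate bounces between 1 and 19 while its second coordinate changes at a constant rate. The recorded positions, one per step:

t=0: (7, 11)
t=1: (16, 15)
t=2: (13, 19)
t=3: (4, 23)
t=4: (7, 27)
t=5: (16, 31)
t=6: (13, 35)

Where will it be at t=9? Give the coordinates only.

(16, 47)

The first coordinate travels 9 per step and bounces off the walls at 1 and 19.
  step 7: 13 → 4
  step 8: 4 → 7
  step 9: 7 → 16
The second coordinate changes by +4 each step: at step 9 it is 47.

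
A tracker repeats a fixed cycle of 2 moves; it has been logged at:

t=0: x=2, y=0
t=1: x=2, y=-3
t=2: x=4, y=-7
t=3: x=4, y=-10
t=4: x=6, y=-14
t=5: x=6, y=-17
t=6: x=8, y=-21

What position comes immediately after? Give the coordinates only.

x=8, y=-24

Differencing gives (+0, -3), (+2, -4), (+0, -3), (+2, -4), (+0, -3), (+2, -4). This is the pattern (+0, -3), (+2, -4) repeated.
step 7: apply (+0, -3) → x=8, y=-24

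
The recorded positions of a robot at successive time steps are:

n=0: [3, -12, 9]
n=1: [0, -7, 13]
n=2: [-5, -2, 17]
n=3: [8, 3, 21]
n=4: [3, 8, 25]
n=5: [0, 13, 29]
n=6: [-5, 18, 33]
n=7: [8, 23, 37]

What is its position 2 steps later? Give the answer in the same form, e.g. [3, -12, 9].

The first coordinate repeats the cycle [3, 0, -5, 8] with period 4; step 9 mod 4 = 1, giving 0.
The second coordinate changes by +5 each step, so at step 9 it is -12 + 9·(5) = 33.
The third coordinate changes by +4 each step, so at step 9 it is 9 + 9·(4) = 45.

[0, 33, 45]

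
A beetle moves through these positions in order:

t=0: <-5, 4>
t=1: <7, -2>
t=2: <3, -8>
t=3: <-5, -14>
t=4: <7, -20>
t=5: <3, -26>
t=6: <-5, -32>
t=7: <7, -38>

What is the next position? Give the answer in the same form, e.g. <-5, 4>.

First: cycles through -5, 7, 3 every 3 steps. Step 8 lands at position 2 of the cycle → 3.
Second: linear, -6 per step → -44 at step 8.

<3, -44>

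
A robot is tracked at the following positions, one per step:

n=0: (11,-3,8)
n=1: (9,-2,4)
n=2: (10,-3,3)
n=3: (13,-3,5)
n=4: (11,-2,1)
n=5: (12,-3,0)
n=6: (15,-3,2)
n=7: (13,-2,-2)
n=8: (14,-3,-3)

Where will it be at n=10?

(15,-2,-5)

Step-to-step displacements: (-2,+1,-4), (+1,-1,-1), (+3,+0,+2), (-2,+1,-4), (+1,-1,-1), (+3,+0,+2), (-2,+1,-4), (+1,-1,-1) — a repeating cycle of length 3.
step 9: apply (+3,+0,+2) → (17,-3,-1)
step 10: apply (-2,+1,-4) → (15,-2,-5)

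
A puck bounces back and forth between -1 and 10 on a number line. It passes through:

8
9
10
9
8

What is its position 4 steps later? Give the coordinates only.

4

The value travels 1 per step and bounces off the walls at -1 and 10.
  step 5: 8 → 7
  step 6: 7 → 6
  step 7: 6 → 5
  step 8: 5 → 4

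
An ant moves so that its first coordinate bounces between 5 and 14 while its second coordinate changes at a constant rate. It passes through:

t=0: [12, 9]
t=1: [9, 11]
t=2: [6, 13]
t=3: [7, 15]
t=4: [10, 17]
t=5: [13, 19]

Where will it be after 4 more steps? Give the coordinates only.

[7, 27]

The first coordinate travels 3 per step and bounces off the walls at 5 and 14.
  step 6: 13 → 12
  step 7: 12 → 9
  step 8: 9 → 6
  step 9: 6 → 7
The second coordinate changes by +2 each step: at step 9 it is 27.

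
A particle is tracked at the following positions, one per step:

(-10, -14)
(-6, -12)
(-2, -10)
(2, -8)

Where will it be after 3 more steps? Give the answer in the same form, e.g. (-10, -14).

(14, -2)

Each step adds (+4, +2) to the position.
step 4: (2, -8) + (+4, +2) → (6, -6)
step 5: (6, -6) + (+4, +2) → (10, -4)
step 6: (10, -4) + (+4, +2) → (14, -2)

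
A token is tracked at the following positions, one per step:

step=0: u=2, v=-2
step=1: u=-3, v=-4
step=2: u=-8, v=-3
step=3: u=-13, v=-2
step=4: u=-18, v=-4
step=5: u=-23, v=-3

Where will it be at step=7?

u=-33, v=-4

U: linear, -5 per step → -33 at step 7.
V: cycles through -2, -4, -3 every 3 steps. Step 7 lands at position 1 of the cycle → -4.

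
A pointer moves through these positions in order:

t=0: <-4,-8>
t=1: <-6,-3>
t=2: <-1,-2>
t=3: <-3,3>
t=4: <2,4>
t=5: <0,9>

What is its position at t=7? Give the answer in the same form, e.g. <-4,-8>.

<3,15>

Differencing gives <-2,+5>, <+5,+1>, <-2,+5>, <+5,+1>, <-2,+5>. This is the pattern <-2,+5>, <+5,+1> repeated.
step 6: apply <+5,+1> → <5,10>
step 7: apply <-2,+5> → <3,15>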